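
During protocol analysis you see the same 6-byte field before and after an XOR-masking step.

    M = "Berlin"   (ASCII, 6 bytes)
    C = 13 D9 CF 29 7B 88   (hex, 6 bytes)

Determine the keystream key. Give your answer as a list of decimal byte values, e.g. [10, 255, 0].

Since C = M ⊕ key, XORing both sides with M gives key = M ⊕ C.
byte 0:  66 xor  19 =  81
byte 1: 101 xor 217 = 188
byte 2: 114 xor 207 = 189
byte 3: 108 xor  41 =  69
byte 4: 105 xor 123 =  18
byte 5: 110 xor 136 = 230

[81, 188, 189, 69, 18, 230]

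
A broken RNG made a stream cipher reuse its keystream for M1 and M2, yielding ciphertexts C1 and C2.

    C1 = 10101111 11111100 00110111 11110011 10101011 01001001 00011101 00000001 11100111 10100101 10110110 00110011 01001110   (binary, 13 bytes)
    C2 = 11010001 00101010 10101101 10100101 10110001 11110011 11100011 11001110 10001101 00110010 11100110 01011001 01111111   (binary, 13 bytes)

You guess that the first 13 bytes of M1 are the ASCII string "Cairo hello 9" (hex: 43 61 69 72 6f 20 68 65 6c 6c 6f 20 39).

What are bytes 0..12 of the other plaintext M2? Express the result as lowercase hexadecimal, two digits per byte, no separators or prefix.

3db7f324759a96aa06fb3f4a08

First, C1 ⊕ C2 = (M1 ⊕ K) ⊕ (M2 ⊕ K) = M1 ⊕ M2, so the key drops out. Then M2 = (M1 ⊕ M2) ⊕ M1 over the first 13 bytes.
byte 0: (af ^ d1) ^ 43 = 7e ^ 43 = 3d
byte 1: (fc ^ 2a) ^ 61 = d6 ^ 61 = b7
byte 2: (37 ^ ad) ^ 69 = 9a ^ 69 = f3
byte 3: (f3 ^ a5) ^ 72 = 56 ^ 72 = 24
byte 4: (ab ^ b1) ^ 6f = 1a ^ 6f = 75
byte 5: (49 ^ f3) ^ 20 = ba ^ 20 = 9a
byte 6: (1d ^ e3) ^ 68 = fe ^ 68 = 96
byte 7: (01 ^ ce) ^ 65 = cf ^ 65 = aa
byte 8: (e7 ^ 8d) ^ 6c = 6a ^ 6c = 06
byte 9: (a5 ^ 32) ^ 6c = 97 ^ 6c = fb
byte 10: (b6 ^ e6) ^ 6f = 50 ^ 6f = 3f
byte 11: (33 ^ 59) ^ 20 = 6a ^ 20 = 4a
byte 12: (4e ^ 7f) ^ 39 = 31 ^ 39 = 08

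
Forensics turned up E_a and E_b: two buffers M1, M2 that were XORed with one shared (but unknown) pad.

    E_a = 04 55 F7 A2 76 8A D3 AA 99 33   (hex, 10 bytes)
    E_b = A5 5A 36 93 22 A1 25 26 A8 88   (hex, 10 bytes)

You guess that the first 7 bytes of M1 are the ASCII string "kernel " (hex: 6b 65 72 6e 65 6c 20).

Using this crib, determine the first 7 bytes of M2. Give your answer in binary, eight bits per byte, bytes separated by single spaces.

11001010 01101010 10110011 01011111 00110001 01000111 11010110

First, E_a ⊕ E_b = (M1 ⊕ K) ⊕ (M2 ⊕ K) = M1 ⊕ M2, so the key drops out. Then M2 = (M1 ⊕ M2) ⊕ M1 over the first 7 bytes.
byte 0: (04 ^ a5) ^ 6b = a1 ^ 6b = ca
byte 1: (55 ^ 5a) ^ 65 = 0f ^ 65 = 6a
byte 2: (f7 ^ 36) ^ 72 = c1 ^ 72 = b3
byte 3: (a2 ^ 93) ^ 6e = 31 ^ 6e = 5f
byte 4: (76 ^ 22) ^ 65 = 54 ^ 65 = 31
byte 5: (8a ^ a1) ^ 6c = 2b ^ 6c = 47
byte 6: (d3 ^ 25) ^ 20 = f6 ^ 20 = d6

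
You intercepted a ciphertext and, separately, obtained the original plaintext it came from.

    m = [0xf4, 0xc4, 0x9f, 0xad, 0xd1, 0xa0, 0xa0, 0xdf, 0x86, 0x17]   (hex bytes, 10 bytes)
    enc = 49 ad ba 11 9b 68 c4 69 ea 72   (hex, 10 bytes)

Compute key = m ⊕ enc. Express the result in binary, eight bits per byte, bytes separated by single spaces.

Since enc = m ⊕ key, XORing both sides with m gives key = m ⊕ enc.
byte 0: 11110100 XOR 01001001 = 10111101
byte 1: 11000100 XOR 10101101 = 01101001
byte 2: 10011111 XOR 10111010 = 00100101
byte 3: 10101101 XOR 00010001 = 10111100
byte 4: 11010001 XOR 10011011 = 01001010
byte 5: 10100000 XOR 01101000 = 11001000
byte 6: 10100000 XOR 11000100 = 01100100
byte 7: 11011111 XOR 01101001 = 10110110
byte 8: 10000110 XOR 11101010 = 01101100
byte 9: 00010111 XOR 01110010 = 01100101

10111101 01101001 00100101 10111100 01001010 11001000 01100100 10110110 01101100 01100101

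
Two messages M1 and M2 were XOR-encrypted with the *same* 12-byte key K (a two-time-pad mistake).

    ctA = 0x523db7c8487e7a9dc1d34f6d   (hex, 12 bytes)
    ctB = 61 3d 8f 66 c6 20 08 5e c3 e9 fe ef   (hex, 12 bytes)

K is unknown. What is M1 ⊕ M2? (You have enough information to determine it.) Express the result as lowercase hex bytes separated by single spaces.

33 00 38 ae 8e 5e 72 c3 02 3a b1 82

ctA ⊕ ctB = (M1 ⊕ K) ⊕ (M2 ⊕ K) = M1 ⊕ M2 — the shared key cancels under XOR.
byte 0: 52 xor 61 = 33
byte 1: 3d xor 3d = 00
byte 2: b7 xor 8f = 38
byte 3: c8 xor 66 = ae
byte 4: 48 xor c6 = 8e
byte 5: 7e xor 20 = 5e
byte 6: 7a xor 08 = 72
byte 7: 9d xor 5e = c3
byte 8: c1 xor c3 = 02
byte 9: d3 xor e9 = 3a
byte 10: 4f xor fe = b1
byte 11: 6d xor ef = 82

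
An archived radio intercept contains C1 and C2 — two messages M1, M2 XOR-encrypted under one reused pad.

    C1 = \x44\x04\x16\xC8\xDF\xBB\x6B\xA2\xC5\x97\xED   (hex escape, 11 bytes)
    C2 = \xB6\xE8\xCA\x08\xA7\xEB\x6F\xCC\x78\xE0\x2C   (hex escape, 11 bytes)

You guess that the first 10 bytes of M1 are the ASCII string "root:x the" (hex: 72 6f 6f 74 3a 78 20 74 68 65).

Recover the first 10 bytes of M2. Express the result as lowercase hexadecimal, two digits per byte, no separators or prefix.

8083b3b44228241ad512

First, C1 ⊕ C2 = (M1 ⊕ K) ⊕ (M2 ⊕ K) = M1 ⊕ M2, so the key drops out. Then M2 = (M1 ⊕ M2) ⊕ M1 over the first 10 bytes.
byte 0: (44 ^ b6) ^ 72 = f2 ^ 72 = 80
byte 1: (04 ^ e8) ^ 6f = ec ^ 6f = 83
byte 2: (16 ^ ca) ^ 6f = dc ^ 6f = b3
byte 3: (c8 ^ 08) ^ 74 = c0 ^ 74 = b4
byte 4: (df ^ a7) ^ 3a = 78 ^ 3a = 42
byte 5: (bb ^ eb) ^ 78 = 50 ^ 78 = 28
byte 6: (6b ^ 6f) ^ 20 = 04 ^ 20 = 24
byte 7: (a2 ^ cc) ^ 74 = 6e ^ 74 = 1a
byte 8: (c5 ^ 78) ^ 68 = bd ^ 68 = d5
byte 9: (97 ^ e0) ^ 65 = 77 ^ 65 = 12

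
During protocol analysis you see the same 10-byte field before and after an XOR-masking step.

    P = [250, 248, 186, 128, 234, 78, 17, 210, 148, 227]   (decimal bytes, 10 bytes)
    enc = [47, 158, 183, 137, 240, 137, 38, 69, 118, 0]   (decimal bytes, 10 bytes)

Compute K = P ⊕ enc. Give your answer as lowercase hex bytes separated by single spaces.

d5 66 0d 09 1a c7 37 97 e2 e3

Since enc = P ⊕ K, XORing both sides with P gives K = P ⊕ enc.
fa xor 2f = d5
f8 xor 9e = 66
ba xor b7 = 0d
80 xor 89 = 09
ea xor f0 = 1a
4e xor 89 = c7
11 xor 26 = 37
d2 xor 45 = 97
94 xor 76 = e2
e3 xor 00 = e3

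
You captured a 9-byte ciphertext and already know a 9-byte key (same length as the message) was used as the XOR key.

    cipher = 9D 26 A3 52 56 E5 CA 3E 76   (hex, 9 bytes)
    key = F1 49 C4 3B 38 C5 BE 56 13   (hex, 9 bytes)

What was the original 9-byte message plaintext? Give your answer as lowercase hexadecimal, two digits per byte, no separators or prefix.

157 xor 241 = 108
 38 xor  73 = 111
163 xor 196 = 103
 82 xor  59 = 105
 86 xor  56 = 110
229 xor 197 =  32
202 xor 190 = 116
 62 xor  86 = 104
118 xor  19 = 101

6c6f67696e20746865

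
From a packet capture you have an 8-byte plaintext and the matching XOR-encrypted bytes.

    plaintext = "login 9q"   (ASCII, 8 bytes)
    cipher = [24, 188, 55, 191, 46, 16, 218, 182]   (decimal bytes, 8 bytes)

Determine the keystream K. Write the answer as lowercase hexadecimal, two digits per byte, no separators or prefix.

74d350d64030e3c7

Since cipher = plaintext ⊕ K, XORing both sides with plaintext gives K = plaintext ⊕ cipher.
byte 0: 6c ⊕ 18 = 74
byte 1: 6f ⊕ bc = d3
byte 2: 67 ⊕ 37 = 50
byte 3: 69 ⊕ bf = d6
byte 4: 6e ⊕ 2e = 40
byte 5: 20 ⊕ 10 = 30
byte 6: 39 ⊕ da = e3
byte 7: 71 ⊕ b6 = c7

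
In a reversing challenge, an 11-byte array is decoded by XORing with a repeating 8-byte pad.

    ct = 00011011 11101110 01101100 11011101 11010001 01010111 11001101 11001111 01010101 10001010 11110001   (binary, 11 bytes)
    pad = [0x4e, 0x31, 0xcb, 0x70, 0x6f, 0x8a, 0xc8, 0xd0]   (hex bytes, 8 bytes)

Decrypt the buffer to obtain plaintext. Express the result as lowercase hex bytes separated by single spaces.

The 8-byte key repeats, so the effective keystream is 4e 31 cb 70 6f 8a c8 d0 4e 31 cb.
byte 0: 1b XOR 4e = 55
byte 1: ee XOR 31 = df
byte 2: 6c XOR cb = a7
byte 3: dd XOR 70 = ad
byte 4: d1 XOR 6f = be
byte 5: 57 XOR 8a = dd
byte 6: cd XOR c8 = 05
byte 7: cf XOR d0 = 1f
byte 8: 55 XOR 4e = 1b
byte 9: 8a XOR 31 = bb
byte 10: f1 XOR cb = 3a

55 df a7 ad be dd 05 1f 1b bb 3a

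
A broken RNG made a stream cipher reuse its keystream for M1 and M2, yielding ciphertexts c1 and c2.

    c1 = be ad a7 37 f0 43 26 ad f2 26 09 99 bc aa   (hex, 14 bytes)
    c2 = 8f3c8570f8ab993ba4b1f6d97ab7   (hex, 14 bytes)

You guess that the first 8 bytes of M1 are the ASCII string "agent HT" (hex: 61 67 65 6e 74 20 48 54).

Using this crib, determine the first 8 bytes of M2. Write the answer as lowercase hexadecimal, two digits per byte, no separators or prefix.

50f647297cc8f7c2

First, c1 ⊕ c2 = (M1 ⊕ K) ⊕ (M2 ⊕ K) = M1 ⊕ M2, so the key drops out. Then M2 = (M1 ⊕ M2) ⊕ M1 over the first 8 bytes.
byte 0: (be XOR 8f) XOR 61 = 31 XOR 61 = 50
byte 1: (ad XOR 3c) XOR 67 = 91 XOR 67 = f6
byte 2: (a7 XOR 85) XOR 65 = 22 XOR 65 = 47
byte 3: (37 XOR 70) XOR 6e = 47 XOR 6e = 29
byte 4: (f0 XOR f8) XOR 74 = 08 XOR 74 = 7c
byte 5: (43 XOR ab) XOR 20 = e8 XOR 20 = c8
byte 6: (26 XOR 99) XOR 48 = bf XOR 48 = f7
byte 7: (ad XOR 3b) XOR 54 = 96 XOR 54 = c2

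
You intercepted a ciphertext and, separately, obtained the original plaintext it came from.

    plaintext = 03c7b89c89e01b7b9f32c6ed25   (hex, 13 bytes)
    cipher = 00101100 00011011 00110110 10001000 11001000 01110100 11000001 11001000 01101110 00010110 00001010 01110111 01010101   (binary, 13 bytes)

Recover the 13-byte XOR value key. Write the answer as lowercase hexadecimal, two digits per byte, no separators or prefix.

2fdc8e144194dab3f124cc9a70

Since cipher = plaintext ⊕ key, XORing both sides with plaintext gives key = plaintext ⊕ cipher.
00000011 ⊕ 00101100 = 00101111
11000111 ⊕ 00011011 = 11011100
10111000 ⊕ 00110110 = 10001110
10011100 ⊕ 10001000 = 00010100
10001001 ⊕ 11001000 = 01000001
11100000 ⊕ 01110100 = 10010100
00011011 ⊕ 11000001 = 11011010
01111011 ⊕ 11001000 = 10110011
10011111 ⊕ 01101110 = 11110001
00110010 ⊕ 00010110 = 00100100
11000110 ⊕ 00001010 = 11001100
11101101 ⊕ 01110111 = 10011010
00100101 ⊕ 01010101 = 01110000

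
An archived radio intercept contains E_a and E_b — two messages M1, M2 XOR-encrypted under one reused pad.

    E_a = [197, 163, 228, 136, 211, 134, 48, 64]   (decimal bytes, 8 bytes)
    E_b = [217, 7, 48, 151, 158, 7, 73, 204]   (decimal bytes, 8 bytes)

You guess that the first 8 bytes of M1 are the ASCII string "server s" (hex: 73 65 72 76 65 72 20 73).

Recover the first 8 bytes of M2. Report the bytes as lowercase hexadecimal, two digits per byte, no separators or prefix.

First, E_a ⊕ E_b = (M1 ⊕ K) ⊕ (M2 ⊕ K) = M1 ⊕ M2, so the key drops out. Then M2 = (M1 ⊕ M2) ⊕ M1 over the first 8 bytes.
byte 0: (c5 XOR d9) XOR 73 = 1c XOR 73 = 6f
byte 1: (a3 XOR 07) XOR 65 = a4 XOR 65 = c1
byte 2: (e4 XOR 30) XOR 72 = d4 XOR 72 = a6
byte 3: (88 XOR 97) XOR 76 = 1f XOR 76 = 69
byte 4: (d3 XOR 9e) XOR 65 = 4d XOR 65 = 28
byte 5: (86 XOR 07) XOR 72 = 81 XOR 72 = f3
byte 6: (30 XOR 49) XOR 20 = 79 XOR 20 = 59
byte 7: (40 XOR cc) XOR 73 = 8c XOR 73 = ff

6fc1a66928f359ff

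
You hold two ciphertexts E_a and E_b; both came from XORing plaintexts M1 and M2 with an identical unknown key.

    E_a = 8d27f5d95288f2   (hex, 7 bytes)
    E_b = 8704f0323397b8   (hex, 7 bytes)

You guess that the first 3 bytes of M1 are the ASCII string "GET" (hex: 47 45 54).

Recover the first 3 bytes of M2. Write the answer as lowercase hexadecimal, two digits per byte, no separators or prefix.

4d6651

First, E_a ⊕ E_b = (M1 ⊕ K) ⊕ (M2 ⊕ K) = M1 ⊕ M2, so the key drops out. Then M2 = (M1 ⊕ M2) ⊕ M1 over the first 3 bytes.
byte 0: (8d xor 87) xor 47 = 0a xor 47 = 4d
byte 1: (27 xor 04) xor 45 = 23 xor 45 = 66
byte 2: (f5 xor f0) xor 54 = 05 xor 54 = 51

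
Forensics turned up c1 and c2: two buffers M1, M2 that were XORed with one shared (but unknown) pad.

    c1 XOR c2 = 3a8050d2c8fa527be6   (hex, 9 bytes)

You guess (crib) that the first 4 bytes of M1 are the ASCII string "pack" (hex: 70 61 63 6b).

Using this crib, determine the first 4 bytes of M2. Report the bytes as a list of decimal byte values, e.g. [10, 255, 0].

[74, 225, 51, 185]

Since c1 ⊕ c2 = M1 ⊕ M2, XORing with the guessed M1 bytes yields the corresponding M2 bytes: M2 = (c1 ⊕ c2) ⊕ M1.
 58 xor 112 =  74
128 xor  97 = 225
 80 xor  99 =  51
210 xor 107 = 185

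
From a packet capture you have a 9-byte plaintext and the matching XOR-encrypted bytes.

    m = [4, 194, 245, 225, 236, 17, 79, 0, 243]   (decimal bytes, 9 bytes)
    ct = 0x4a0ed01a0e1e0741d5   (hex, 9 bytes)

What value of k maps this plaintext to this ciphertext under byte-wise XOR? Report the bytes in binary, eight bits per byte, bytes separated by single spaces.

01001110 11001100 00100101 11111011 11100010 00001111 01001000 01000001 00100110

Since ct = m ⊕ k, XORing both sides with m gives k = m ⊕ ct.
04 XOR 4a = 4e
c2 XOR 0e = cc
f5 XOR d0 = 25
e1 XOR 1a = fb
ec XOR 0e = e2
11 XOR 1e = 0f
4f XOR 07 = 48
00 XOR 41 = 41
f3 XOR d5 = 26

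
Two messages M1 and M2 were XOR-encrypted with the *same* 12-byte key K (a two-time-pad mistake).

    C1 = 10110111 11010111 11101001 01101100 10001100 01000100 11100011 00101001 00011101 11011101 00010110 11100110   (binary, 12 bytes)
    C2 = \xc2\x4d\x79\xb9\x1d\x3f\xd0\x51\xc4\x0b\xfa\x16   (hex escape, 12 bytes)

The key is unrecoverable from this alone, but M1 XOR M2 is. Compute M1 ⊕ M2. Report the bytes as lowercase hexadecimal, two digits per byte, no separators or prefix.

C1 ⊕ C2 = (M1 ⊕ K) ⊕ (M2 ⊕ K) = M1 ⊕ M2 — the shared key cancels under XOR.
b7 ⊕ c2 = 75
d7 ⊕ 4d = 9a
e9 ⊕ 79 = 90
6c ⊕ b9 = d5
8c ⊕ 1d = 91
44 ⊕ 3f = 7b
e3 ⊕ d0 = 33
29 ⊕ 51 = 78
1d ⊕ c4 = d9
dd ⊕ 0b = d6
16 ⊕ fa = ec
e6 ⊕ 16 = f0

759a90d5917b3378d9d6ecf0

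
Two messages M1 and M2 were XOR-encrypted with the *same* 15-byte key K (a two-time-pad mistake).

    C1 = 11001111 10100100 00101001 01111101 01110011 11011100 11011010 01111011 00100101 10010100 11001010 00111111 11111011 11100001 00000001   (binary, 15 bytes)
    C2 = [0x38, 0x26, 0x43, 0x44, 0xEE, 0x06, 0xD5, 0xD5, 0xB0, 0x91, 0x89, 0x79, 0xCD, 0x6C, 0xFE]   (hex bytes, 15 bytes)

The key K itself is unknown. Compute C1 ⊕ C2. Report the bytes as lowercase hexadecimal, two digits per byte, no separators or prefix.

f7826a399dda0fae95054346368dff

C1 ⊕ C2 = (M1 ⊕ K) ⊕ (M2 ⊕ K) = M1 ⊕ M2 — the shared key cancels under XOR.
11001111 XOR 00111000 = 11110111
10100100 XOR 00100110 = 10000010
00101001 XOR 01000011 = 01101010
01111101 XOR 01000100 = 00111001
01110011 XOR 11101110 = 10011101
11011100 XOR 00000110 = 11011010
11011010 XOR 11010101 = 00001111
01111011 XOR 11010101 = 10101110
00100101 XOR 10110000 = 10010101
10010100 XOR 10010001 = 00000101
11001010 XOR 10001001 = 01000011
00111111 XOR 01111001 = 01000110
11111011 XOR 11001101 = 00110110
11100001 XOR 01101100 = 10001101
00000001 XOR 11111110 = 11111111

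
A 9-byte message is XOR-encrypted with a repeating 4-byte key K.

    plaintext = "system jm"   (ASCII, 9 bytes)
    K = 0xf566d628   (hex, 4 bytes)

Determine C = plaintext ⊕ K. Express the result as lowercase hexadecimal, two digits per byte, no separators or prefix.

861fa55c900bf64298

The 4-byte key repeats, so the effective keystream is f5 66 d6 28 f5 66 d6 28 f5.
byte 0: 115 XOR 245 = 134
byte 1: 121 XOR 102 =  31
byte 2: 115 XOR 214 = 165
byte 3: 116 XOR  40 =  92
byte 4: 101 XOR 245 = 144
byte 5: 109 XOR 102 =  11
byte 6:  32 XOR 214 = 246
byte 7: 106 XOR  40 =  66
byte 8: 109 XOR 245 = 152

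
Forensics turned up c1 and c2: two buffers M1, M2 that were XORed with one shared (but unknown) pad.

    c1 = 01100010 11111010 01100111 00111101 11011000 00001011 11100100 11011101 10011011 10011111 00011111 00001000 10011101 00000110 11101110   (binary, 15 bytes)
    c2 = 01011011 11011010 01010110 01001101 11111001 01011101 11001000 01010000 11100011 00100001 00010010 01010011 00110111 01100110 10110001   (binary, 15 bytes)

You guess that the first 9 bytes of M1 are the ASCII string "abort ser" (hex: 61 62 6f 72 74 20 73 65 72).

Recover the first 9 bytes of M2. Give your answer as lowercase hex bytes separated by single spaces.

58 42 5e 02 55 76 5f e8 0a

First, c1 ⊕ c2 = (M1 ⊕ K) ⊕ (M2 ⊕ K) = M1 ⊕ M2, so the key drops out. Then M2 = (M1 ⊕ M2) ⊕ M1 over the first 9 bytes.
byte 0: (62 ⊕ 5b) ⊕ 61 = 39 ⊕ 61 = 58
byte 1: (fa ⊕ da) ⊕ 62 = 20 ⊕ 62 = 42
byte 2: (67 ⊕ 56) ⊕ 6f = 31 ⊕ 6f = 5e
byte 3: (3d ⊕ 4d) ⊕ 72 = 70 ⊕ 72 = 02
byte 4: (d8 ⊕ f9) ⊕ 74 = 21 ⊕ 74 = 55
byte 5: (0b ⊕ 5d) ⊕ 20 = 56 ⊕ 20 = 76
byte 6: (e4 ⊕ c8) ⊕ 73 = 2c ⊕ 73 = 5f
byte 7: (dd ⊕ 50) ⊕ 65 = 8d ⊕ 65 = e8
byte 8: (9b ⊕ e3) ⊕ 72 = 78 ⊕ 72 = 0a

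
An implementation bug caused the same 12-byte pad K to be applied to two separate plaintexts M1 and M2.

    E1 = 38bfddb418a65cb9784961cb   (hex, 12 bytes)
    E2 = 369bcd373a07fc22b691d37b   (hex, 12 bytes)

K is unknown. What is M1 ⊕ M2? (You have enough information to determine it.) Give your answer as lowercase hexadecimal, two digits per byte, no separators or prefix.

0e24108322a1a09bced8b2b0

E1 ⊕ E2 = (M1 ⊕ K) ⊕ (M2 ⊕ K) = M1 ⊕ M2 — the shared key cancels under XOR.
byte 0: 38 XOR 36 = 0e
byte 1: bf XOR 9b = 24
byte 2: dd XOR cd = 10
byte 3: b4 XOR 37 = 83
byte 4: 18 XOR 3a = 22
byte 5: a6 XOR 07 = a1
byte 6: 5c XOR fc = a0
byte 7: b9 XOR 22 = 9b
byte 8: 78 XOR b6 = ce
byte 9: 49 XOR 91 = d8
byte 10: 61 XOR d3 = b2
byte 11: cb XOR 7b = b0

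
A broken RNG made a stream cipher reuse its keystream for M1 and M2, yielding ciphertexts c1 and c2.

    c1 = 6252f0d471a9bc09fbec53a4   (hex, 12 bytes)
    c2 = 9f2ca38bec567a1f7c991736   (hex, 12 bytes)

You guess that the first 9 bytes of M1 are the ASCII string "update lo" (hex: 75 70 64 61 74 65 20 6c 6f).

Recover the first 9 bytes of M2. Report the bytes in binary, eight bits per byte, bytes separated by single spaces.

First, c1 ⊕ c2 = (M1 ⊕ K) ⊕ (M2 ⊕ K) = M1 ⊕ M2, so the key drops out. Then M2 = (M1 ⊕ M2) ⊕ M1 over the first 9 bytes.
byte 0: (62 ^ 9f) ^ 75 = fd ^ 75 = 88
byte 1: (52 ^ 2c) ^ 70 = 7e ^ 70 = 0e
byte 2: (f0 ^ a3) ^ 64 = 53 ^ 64 = 37
byte 3: (d4 ^ 8b) ^ 61 = 5f ^ 61 = 3e
byte 4: (71 ^ ec) ^ 74 = 9d ^ 74 = e9
byte 5: (a9 ^ 56) ^ 65 = ff ^ 65 = 9a
byte 6: (bc ^ 7a) ^ 20 = c6 ^ 20 = e6
byte 7: (09 ^ 1f) ^ 6c = 16 ^ 6c = 7a
byte 8: (fb ^ 7c) ^ 6f = 87 ^ 6f = e8

10001000 00001110 00110111 00111110 11101001 10011010 11100110 01111010 11101000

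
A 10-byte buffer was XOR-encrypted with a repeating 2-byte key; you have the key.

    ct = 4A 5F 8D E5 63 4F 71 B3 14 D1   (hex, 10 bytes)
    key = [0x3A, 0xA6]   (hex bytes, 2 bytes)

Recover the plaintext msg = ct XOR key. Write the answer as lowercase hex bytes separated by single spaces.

70 f9 b7 43 59 e9 4b 15 2e 77

The 2-byte key repeats, so the effective keystream is 3a a6 3a a6 3a a6 3a a6 3a a6.
byte 0: 4a xor 3a = 70
byte 1: 5f xor a6 = f9
byte 2: 8d xor 3a = b7
byte 3: e5 xor a6 = 43
byte 4: 63 xor 3a = 59
byte 5: 4f xor a6 = e9
byte 6: 71 xor 3a = 4b
byte 7: b3 xor a6 = 15
byte 8: 14 xor 3a = 2e
byte 9: d1 xor a6 = 77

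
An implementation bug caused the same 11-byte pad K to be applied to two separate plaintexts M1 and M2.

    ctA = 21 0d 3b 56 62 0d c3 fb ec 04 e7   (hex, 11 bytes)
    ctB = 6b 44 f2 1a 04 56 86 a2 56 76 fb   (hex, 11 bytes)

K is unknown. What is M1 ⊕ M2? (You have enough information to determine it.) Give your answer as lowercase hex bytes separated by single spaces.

4a 49 c9 4c 66 5b 45 59 ba 72 1c

ctA ⊕ ctB = (M1 ⊕ K) ⊕ (M2 ⊕ K) = M1 ⊕ M2 — the shared key cancels under XOR.
21 ^ 6b = 4a
0d ^ 44 = 49
3b ^ f2 = c9
56 ^ 1a = 4c
62 ^ 04 = 66
0d ^ 56 = 5b
c3 ^ 86 = 45
fb ^ a2 = 59
ec ^ 56 = ba
04 ^ 76 = 72
e7 ^ fb = 1c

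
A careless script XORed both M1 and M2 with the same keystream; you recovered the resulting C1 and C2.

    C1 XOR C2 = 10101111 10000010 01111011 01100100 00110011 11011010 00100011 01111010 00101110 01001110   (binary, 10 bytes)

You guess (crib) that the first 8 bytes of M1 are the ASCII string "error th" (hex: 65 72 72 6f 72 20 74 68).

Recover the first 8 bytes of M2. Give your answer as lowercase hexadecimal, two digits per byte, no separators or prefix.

caf0090b41fa5712

Since C1 ⊕ C2 = M1 ⊕ M2, XORing with the guessed M1 bytes yields the corresponding M2 bytes: M2 = (C1 ⊕ C2) ⊕ M1.
byte 0: af XOR 65 = ca
byte 1: 82 XOR 72 = f0
byte 2: 7b XOR 72 = 09
byte 3: 64 XOR 6f = 0b
byte 4: 33 XOR 72 = 41
byte 5: da XOR 20 = fa
byte 6: 23 XOR 74 = 57
byte 7: 7a XOR 68 = 12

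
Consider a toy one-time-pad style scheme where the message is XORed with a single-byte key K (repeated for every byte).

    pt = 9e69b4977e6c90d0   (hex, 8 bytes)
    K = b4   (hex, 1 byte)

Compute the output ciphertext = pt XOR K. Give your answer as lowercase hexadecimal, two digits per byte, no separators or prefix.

2add0023cad82464

The 1-byte key repeats, so the effective keystream is b4 b4 b4 b4 b4 b4 b4 b4.
byte 0: 9e ⊕ b4 = 2a
byte 1: 69 ⊕ b4 = dd
byte 2: b4 ⊕ b4 = 00
byte 3: 97 ⊕ b4 = 23
byte 4: 7e ⊕ b4 = ca
byte 5: 6c ⊕ b4 = d8
byte 6: 90 ⊕ b4 = 24
byte 7: d0 ⊕ b4 = 64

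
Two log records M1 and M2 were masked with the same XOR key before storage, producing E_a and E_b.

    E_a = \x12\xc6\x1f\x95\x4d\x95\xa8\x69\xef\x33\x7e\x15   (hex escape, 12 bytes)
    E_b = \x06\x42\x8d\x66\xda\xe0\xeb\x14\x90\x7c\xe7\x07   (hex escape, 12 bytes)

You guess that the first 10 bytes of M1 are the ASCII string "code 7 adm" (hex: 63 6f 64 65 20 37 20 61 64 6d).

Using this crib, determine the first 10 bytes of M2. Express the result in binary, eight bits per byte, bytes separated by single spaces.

01110111 11101011 11110110 10010110 10110111 01000010 01100011 00011100 00011011 00100010

First, E_a ⊕ E_b = (M1 ⊕ K) ⊕ (M2 ⊕ K) = M1 ⊕ M2, so the key drops out. Then M2 = (M1 ⊕ M2) ⊕ M1 over the first 10 bytes.
byte 0: (12 XOR 06) XOR 63 = 14 XOR 63 = 77
byte 1: (c6 XOR 42) XOR 6f = 84 XOR 6f = eb
byte 2: (1f XOR 8d) XOR 64 = 92 XOR 64 = f6
byte 3: (95 XOR 66) XOR 65 = f3 XOR 65 = 96
byte 4: (4d XOR da) XOR 20 = 97 XOR 20 = b7
byte 5: (95 XOR e0) XOR 37 = 75 XOR 37 = 42
byte 6: (a8 XOR eb) XOR 20 = 43 XOR 20 = 63
byte 7: (69 XOR 14) XOR 61 = 7d XOR 61 = 1c
byte 8: (ef XOR 90) XOR 64 = 7f XOR 64 = 1b
byte 9: (33 XOR 7c) XOR 6d = 4f XOR 6d = 22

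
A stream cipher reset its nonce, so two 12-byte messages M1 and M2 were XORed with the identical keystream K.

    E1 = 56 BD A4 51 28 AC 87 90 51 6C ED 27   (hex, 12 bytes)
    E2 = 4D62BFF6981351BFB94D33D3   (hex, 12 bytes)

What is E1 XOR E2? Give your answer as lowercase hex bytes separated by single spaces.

1b df 1b a7 b0 bf d6 2f e8 21 de f4

E1 ⊕ E2 = (M1 ⊕ K) ⊕ (M2 ⊕ K) = M1 ⊕ M2 — the shared key cancels under XOR.
56 ^ 4d = 1b
bd ^ 62 = df
a4 ^ bf = 1b
51 ^ f6 = a7
28 ^ 98 = b0
ac ^ 13 = bf
87 ^ 51 = d6
90 ^ bf = 2f
51 ^ b9 = e8
6c ^ 4d = 21
ed ^ 33 = de
27 ^ d3 = f4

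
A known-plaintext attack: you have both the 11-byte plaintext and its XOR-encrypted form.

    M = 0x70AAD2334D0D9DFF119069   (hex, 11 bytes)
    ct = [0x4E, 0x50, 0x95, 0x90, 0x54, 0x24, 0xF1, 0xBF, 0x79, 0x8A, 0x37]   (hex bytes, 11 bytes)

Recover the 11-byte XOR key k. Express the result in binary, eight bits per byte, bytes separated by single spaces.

00111110 11111010 01000111 10100011 00011001 00101001 01101100 01000000 01101000 00011010 01011110

Since ct = M ⊕ k, XORing both sides with M gives k = M ⊕ ct.
112 ⊕  78 =  62
170 ⊕  80 = 250
210 ⊕ 149 =  71
 51 ⊕ 144 = 163
 77 ⊕  84 =  25
 13 ⊕  36 =  41
157 ⊕ 241 = 108
255 ⊕ 191 =  64
 17 ⊕ 121 = 104
144 ⊕ 138 =  26
105 ⊕  55 =  94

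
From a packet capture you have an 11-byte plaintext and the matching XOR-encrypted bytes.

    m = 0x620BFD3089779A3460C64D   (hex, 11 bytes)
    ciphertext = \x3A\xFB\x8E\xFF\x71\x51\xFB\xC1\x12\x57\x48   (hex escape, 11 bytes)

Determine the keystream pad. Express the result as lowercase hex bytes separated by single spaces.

58 f0 73 cf f8 26 61 f5 72 91 05

Since ciphertext = m ⊕ pad, XORing both sides with m gives pad = m ⊕ ciphertext.
 98 ⊕  58 =  88
 11 ⊕ 251 = 240
253 ⊕ 142 = 115
 48 ⊕ 255 = 207
137 ⊕ 113 = 248
119 ⊕  81 =  38
154 ⊕ 251 =  97
 52 ⊕ 193 = 245
 96 ⊕  18 = 114
198 ⊕  87 = 145
 77 ⊕  72 =   5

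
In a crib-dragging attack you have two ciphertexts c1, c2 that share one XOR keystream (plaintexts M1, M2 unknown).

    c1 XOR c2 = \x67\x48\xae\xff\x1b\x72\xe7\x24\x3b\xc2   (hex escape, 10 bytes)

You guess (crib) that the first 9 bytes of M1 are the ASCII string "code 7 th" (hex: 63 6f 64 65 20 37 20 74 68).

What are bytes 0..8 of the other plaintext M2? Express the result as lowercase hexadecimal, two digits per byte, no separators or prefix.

Since c1 ⊕ c2 = M1 ⊕ M2, XORing with the guessed M1 bytes yields the corresponding M2 bytes: M2 = (c1 ⊕ c2) ⊕ M1.
103 XOR  99 =   4
 72 XOR 111 =  39
174 XOR 100 = 202
255 XOR 101 = 154
 27 XOR  32 =  59
114 XOR  55 =  69
231 XOR  32 = 199
 36 XOR 116 =  80
 59 XOR 104 =  83

0427ca9a3b45c75053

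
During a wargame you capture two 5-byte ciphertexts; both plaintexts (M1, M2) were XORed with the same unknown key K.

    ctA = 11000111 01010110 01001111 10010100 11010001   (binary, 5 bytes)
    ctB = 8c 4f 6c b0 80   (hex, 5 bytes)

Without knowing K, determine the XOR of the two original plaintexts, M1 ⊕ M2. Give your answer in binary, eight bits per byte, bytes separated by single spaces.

01001011 00011001 00100011 00100100 01010001

ctA ⊕ ctB = (M1 ⊕ K) ⊕ (M2 ⊕ K) = M1 ⊕ M2 — the shared key cancels under XOR.
11000111 ⊕ 10001100 = 01001011
01010110 ⊕ 01001111 = 00011001
01001111 ⊕ 01101100 = 00100011
10010100 ⊕ 10110000 = 00100100
11010001 ⊕ 10000000 = 01010001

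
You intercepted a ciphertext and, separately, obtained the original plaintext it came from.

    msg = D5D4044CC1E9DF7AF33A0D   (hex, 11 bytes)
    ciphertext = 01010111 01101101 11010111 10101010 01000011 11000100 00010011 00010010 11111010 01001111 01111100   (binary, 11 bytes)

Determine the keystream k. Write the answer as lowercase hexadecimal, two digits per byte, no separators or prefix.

82b9d3e6822dcc68097571

Since ciphertext = msg ⊕ k, XORing both sides with msg gives k = msg ⊕ ciphertext.
d5 ⊕ 57 = 82
d4 ⊕ 6d = b9
04 ⊕ d7 = d3
4c ⊕ aa = e6
c1 ⊕ 43 = 82
e9 ⊕ c4 = 2d
df ⊕ 13 = cc
7a ⊕ 12 = 68
f3 ⊕ fa = 09
3a ⊕ 4f = 75
0d ⊕ 7c = 71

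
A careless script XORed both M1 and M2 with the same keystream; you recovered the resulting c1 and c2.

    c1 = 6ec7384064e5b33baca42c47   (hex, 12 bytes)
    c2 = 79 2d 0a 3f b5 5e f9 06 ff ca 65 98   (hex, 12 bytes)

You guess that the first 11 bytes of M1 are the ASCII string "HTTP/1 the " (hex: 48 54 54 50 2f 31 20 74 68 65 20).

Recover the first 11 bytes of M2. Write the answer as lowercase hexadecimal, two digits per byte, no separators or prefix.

First, c1 ⊕ c2 = (M1 ⊕ K) ⊕ (M2 ⊕ K) = M1 ⊕ M2, so the key drops out. Then M2 = (M1 ⊕ M2) ⊕ M1 over the first 11 bytes.
byte 0: (6e xor 79) xor 48 = 17 xor 48 = 5f
byte 1: (c7 xor 2d) xor 54 = ea xor 54 = be
byte 2: (38 xor 0a) xor 54 = 32 xor 54 = 66
byte 3: (40 xor 3f) xor 50 = 7f xor 50 = 2f
byte 4: (64 xor b5) xor 2f = d1 xor 2f = fe
byte 5: (e5 xor 5e) xor 31 = bb xor 31 = 8a
byte 6: (b3 xor f9) xor 20 = 4a xor 20 = 6a
byte 7: (3b xor 06) xor 74 = 3d xor 74 = 49
byte 8: (ac xor ff) xor 68 = 53 xor 68 = 3b
byte 9: (a4 xor ca) xor 65 = 6e xor 65 = 0b
byte 10: (2c xor 65) xor 20 = 49 xor 20 = 69

5fbe662ffe8a6a493b0b69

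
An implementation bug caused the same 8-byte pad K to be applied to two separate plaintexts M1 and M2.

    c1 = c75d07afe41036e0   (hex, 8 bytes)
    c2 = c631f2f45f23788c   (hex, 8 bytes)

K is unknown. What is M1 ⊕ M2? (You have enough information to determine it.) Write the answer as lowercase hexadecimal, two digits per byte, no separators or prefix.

c1 ⊕ c2 = (M1 ⊕ K) ⊕ (M2 ⊕ K) = M1 ⊕ M2 — the shared key cancels under XOR.
byte 0: c7 ^ c6 = 01
byte 1: 5d ^ 31 = 6c
byte 2: 07 ^ f2 = f5
byte 3: af ^ f4 = 5b
byte 4: e4 ^ 5f = bb
byte 5: 10 ^ 23 = 33
byte 6: 36 ^ 78 = 4e
byte 7: e0 ^ 8c = 6c

016cf55bbb334e6c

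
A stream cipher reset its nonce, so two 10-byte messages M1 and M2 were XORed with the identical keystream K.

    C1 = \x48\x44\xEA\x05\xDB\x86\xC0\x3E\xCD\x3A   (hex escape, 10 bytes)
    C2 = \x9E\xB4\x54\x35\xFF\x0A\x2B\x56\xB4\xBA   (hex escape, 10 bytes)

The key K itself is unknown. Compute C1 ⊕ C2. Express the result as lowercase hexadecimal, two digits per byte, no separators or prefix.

d6f0be30248ceb687980

C1 ⊕ C2 = (M1 ⊕ K) ⊕ (M2 ⊕ K) = M1 ⊕ M2 — the shared key cancels under XOR.
01001000 ⊕ 10011110 = 11010110
01000100 ⊕ 10110100 = 11110000
11101010 ⊕ 01010100 = 10111110
00000101 ⊕ 00110101 = 00110000
11011011 ⊕ 11111111 = 00100100
10000110 ⊕ 00001010 = 10001100
11000000 ⊕ 00101011 = 11101011
00111110 ⊕ 01010110 = 01101000
11001101 ⊕ 10110100 = 01111001
00111010 ⊕ 10111010 = 10000000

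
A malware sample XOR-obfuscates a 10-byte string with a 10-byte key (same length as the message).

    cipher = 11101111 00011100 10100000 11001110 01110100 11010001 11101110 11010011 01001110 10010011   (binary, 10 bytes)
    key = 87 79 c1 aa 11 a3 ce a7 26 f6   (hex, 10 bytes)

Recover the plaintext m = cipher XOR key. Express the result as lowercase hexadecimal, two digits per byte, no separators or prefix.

byte 0: 239 XOR 135 = 104
byte 1:  28 XOR 121 = 101
byte 2: 160 XOR 193 =  97
byte 3: 206 XOR 170 = 100
byte 4: 116 XOR  17 = 101
byte 5: 209 XOR 163 = 114
byte 6: 238 XOR 206 =  32
byte 7: 211 XOR 167 = 116
byte 8:  78 XOR  38 = 104
byte 9: 147 XOR 246 = 101

68656164657220746865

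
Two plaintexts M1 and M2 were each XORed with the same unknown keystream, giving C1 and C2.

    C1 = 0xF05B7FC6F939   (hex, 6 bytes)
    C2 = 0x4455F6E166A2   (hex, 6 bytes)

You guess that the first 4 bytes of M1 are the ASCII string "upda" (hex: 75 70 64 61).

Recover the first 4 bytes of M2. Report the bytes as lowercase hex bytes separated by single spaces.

First, C1 ⊕ C2 = (M1 ⊕ K) ⊕ (M2 ⊕ K) = M1 ⊕ M2, so the key drops out. Then M2 = (M1 ⊕ M2) ⊕ M1 over the first 4 bytes.
byte 0: (f0 xor 44) xor 75 = b4 xor 75 = c1
byte 1: (5b xor 55) xor 70 = 0e xor 70 = 7e
byte 2: (7f xor f6) xor 64 = 89 xor 64 = ed
byte 3: (c6 xor e1) xor 61 = 27 xor 61 = 46

c1 7e ed 46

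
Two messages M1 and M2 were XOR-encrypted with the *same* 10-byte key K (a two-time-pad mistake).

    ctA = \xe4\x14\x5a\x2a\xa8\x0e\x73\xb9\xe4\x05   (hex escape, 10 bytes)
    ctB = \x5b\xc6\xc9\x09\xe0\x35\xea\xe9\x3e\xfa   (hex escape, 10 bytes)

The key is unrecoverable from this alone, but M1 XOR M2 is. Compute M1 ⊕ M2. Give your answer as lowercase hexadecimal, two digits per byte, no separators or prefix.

bfd29323483b9950daff

ctA ⊕ ctB = (M1 ⊕ K) ⊕ (M2 ⊕ K) = M1 ⊕ M2 — the shared key cancels under XOR.
e4 XOR 5b = bf
14 XOR c6 = d2
5a XOR c9 = 93
2a XOR 09 = 23
a8 XOR e0 = 48
0e XOR 35 = 3b
73 XOR ea = 99
b9 XOR e9 = 50
e4 XOR 3e = da
05 XOR fa = ff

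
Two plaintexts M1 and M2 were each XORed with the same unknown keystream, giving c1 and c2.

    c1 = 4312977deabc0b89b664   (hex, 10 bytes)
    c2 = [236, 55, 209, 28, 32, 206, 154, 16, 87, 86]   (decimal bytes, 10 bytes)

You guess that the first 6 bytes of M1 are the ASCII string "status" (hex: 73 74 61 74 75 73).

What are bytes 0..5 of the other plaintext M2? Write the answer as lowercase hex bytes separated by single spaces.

First, c1 ⊕ c2 = (M1 ⊕ K) ⊕ (M2 ⊕ K) = M1 ⊕ M2, so the key drops out. Then M2 = (M1 ⊕ M2) ⊕ M1 over the first 6 bytes.
byte 0: (43 ^ ec) ^ 73 = af ^ 73 = dc
byte 1: (12 ^ 37) ^ 74 = 25 ^ 74 = 51
byte 2: (97 ^ d1) ^ 61 = 46 ^ 61 = 27
byte 3: (7d ^ 1c) ^ 74 = 61 ^ 74 = 15
byte 4: (ea ^ 20) ^ 75 = ca ^ 75 = bf
byte 5: (bc ^ ce) ^ 73 = 72 ^ 73 = 01

dc 51 27 15 bf 01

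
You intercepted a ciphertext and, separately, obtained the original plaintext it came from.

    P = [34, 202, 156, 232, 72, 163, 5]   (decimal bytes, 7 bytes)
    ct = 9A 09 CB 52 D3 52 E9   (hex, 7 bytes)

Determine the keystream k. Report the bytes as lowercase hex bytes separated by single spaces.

b8 c3 57 ba 9b f1 ec

Since ct = P ⊕ k, XORing both sides with P gives k = P ⊕ ct.
 34 ^ 154 = 184
202 ^   9 = 195
156 ^ 203 =  87
232 ^  82 = 186
 72 ^ 211 = 155
163 ^  82 = 241
  5 ^ 233 = 236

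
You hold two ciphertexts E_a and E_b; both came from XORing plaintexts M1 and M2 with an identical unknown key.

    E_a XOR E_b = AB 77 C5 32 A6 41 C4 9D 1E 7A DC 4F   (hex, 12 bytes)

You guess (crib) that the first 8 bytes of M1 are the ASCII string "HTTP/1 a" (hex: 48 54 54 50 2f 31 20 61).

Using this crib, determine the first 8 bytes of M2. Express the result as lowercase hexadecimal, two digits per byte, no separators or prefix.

Since E_a ⊕ E_b = M1 ⊕ M2, XORing with the guessed M1 bytes yields the corresponding M2 bytes: M2 = (E_a ⊕ E_b) ⊕ M1.
171 ^  72 = 227
119 ^  84 =  35
197 ^  84 = 145
 50 ^  80 =  98
166 ^  47 = 137
 65 ^  49 = 112
196 ^  32 = 228
157 ^  97 = 252

e32391628970e4fc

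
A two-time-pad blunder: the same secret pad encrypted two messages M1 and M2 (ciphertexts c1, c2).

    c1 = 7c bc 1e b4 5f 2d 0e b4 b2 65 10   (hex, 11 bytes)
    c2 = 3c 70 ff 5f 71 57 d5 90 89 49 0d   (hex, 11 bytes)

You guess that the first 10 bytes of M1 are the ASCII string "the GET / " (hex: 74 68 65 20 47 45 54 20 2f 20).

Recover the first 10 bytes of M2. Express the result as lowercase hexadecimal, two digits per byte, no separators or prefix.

First, c1 ⊕ c2 = (M1 ⊕ K) ⊕ (M2 ⊕ K) = M1 ⊕ M2, so the key drops out. Then M2 = (M1 ⊕ M2) ⊕ M1 over the first 10 bytes.
byte 0: (7c ^ 3c) ^ 74 = 40 ^ 74 = 34
byte 1: (bc ^ 70) ^ 68 = cc ^ 68 = a4
byte 2: (1e ^ ff) ^ 65 = e1 ^ 65 = 84
byte 3: (b4 ^ 5f) ^ 20 = eb ^ 20 = cb
byte 4: (5f ^ 71) ^ 47 = 2e ^ 47 = 69
byte 5: (2d ^ 57) ^ 45 = 7a ^ 45 = 3f
byte 6: (0e ^ d5) ^ 54 = db ^ 54 = 8f
byte 7: (b4 ^ 90) ^ 20 = 24 ^ 20 = 04
byte 8: (b2 ^ 89) ^ 2f = 3b ^ 2f = 14
byte 9: (65 ^ 49) ^ 20 = 2c ^ 20 = 0c

34a484cb693f8f04140c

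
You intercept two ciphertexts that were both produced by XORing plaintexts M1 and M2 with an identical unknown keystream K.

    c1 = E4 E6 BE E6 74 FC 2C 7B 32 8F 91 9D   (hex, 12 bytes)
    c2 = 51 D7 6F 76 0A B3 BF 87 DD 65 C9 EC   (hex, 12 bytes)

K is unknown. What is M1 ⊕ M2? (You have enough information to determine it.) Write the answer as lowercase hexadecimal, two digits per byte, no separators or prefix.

c1 ⊕ c2 = (M1 ⊕ K) ⊕ (M2 ⊕ K) = M1 ⊕ M2 — the shared key cancels under XOR.
11100100 xor 01010001 = 10110101
11100110 xor 11010111 = 00110001
10111110 xor 01101111 = 11010001
11100110 xor 01110110 = 10010000
01110100 xor 00001010 = 01111110
11111100 xor 10110011 = 01001111
00101100 xor 10111111 = 10010011
01111011 xor 10000111 = 11111100
00110010 xor 11011101 = 11101111
10001111 xor 01100101 = 11101010
10010001 xor 11001001 = 01011000
10011101 xor 11101100 = 01110001

b531d1907e4f93fcefea5871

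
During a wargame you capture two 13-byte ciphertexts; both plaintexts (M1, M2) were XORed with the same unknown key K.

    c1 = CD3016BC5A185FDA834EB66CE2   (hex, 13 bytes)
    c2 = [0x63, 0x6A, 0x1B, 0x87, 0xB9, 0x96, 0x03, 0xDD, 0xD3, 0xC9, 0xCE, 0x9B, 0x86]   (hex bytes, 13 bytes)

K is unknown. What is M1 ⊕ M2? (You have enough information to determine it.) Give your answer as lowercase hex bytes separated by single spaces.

c1 ⊕ c2 = (M1 ⊕ K) ⊕ (M2 ⊕ K) = M1 ⊕ M2 — the shared key cancels under XOR.
205 xor  99 = 174
 48 xor 106 =  90
 22 xor  27 =  13
188 xor 135 =  59
 90 xor 185 = 227
 24 xor 150 = 142
 95 xor   3 =  92
218 xor 221 =   7
131 xor 211 =  80
 78 xor 201 = 135
182 xor 206 = 120
108 xor 155 = 247
226 xor 134 = 100

ae 5a 0d 3b e3 8e 5c 07 50 87 78 f7 64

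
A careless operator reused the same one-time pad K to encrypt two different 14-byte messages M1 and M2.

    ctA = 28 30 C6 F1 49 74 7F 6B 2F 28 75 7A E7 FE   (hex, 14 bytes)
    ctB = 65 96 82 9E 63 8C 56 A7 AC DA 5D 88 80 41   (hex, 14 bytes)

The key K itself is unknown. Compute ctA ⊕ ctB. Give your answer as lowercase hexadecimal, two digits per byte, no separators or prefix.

ctA ⊕ ctB = (M1 ⊕ K) ⊕ (M2 ⊕ K) = M1 ⊕ M2 — the shared key cancels under XOR.
28 ^ 65 = 4d
30 ^ 96 = a6
c6 ^ 82 = 44
f1 ^ 9e = 6f
49 ^ 63 = 2a
74 ^ 8c = f8
7f ^ 56 = 29
6b ^ a7 = cc
2f ^ ac = 83
28 ^ da = f2
75 ^ 5d = 28
7a ^ 88 = f2
e7 ^ 80 = 67
fe ^ 41 = bf

4da6446f2af829cc83f228f267bf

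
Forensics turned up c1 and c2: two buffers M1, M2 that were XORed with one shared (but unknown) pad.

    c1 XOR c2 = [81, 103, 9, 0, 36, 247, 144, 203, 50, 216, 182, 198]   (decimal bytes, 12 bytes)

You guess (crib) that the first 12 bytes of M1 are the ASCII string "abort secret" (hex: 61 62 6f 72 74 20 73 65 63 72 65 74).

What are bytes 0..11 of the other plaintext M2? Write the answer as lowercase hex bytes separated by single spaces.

Since c1 ⊕ c2 = M1 ⊕ M2, XORing with the guessed M1 bytes yields the corresponding M2 bytes: M2 = (c1 ⊕ c2) ⊕ M1.
51 xor 61 = 30
67 xor 62 = 05
09 xor 6f = 66
00 xor 72 = 72
24 xor 74 = 50
f7 xor 20 = d7
90 xor 73 = e3
cb xor 65 = ae
32 xor 63 = 51
d8 xor 72 = aa
b6 xor 65 = d3
c6 xor 74 = b2

30 05 66 72 50 d7 e3 ae 51 aa d3 b2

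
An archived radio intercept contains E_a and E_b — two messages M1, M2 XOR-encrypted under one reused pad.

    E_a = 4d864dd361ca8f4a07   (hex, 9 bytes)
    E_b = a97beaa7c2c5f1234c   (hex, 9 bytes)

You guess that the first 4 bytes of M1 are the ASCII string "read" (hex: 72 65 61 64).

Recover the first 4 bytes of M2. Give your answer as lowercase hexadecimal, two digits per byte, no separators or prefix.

9698c610

First, E_a ⊕ E_b = (M1 ⊕ K) ⊕ (M2 ⊕ K) = M1 ⊕ M2, so the key drops out. Then M2 = (M1 ⊕ M2) ⊕ M1 over the first 4 bytes.
byte 0: (4d ⊕ a9) ⊕ 72 = e4 ⊕ 72 = 96
byte 1: (86 ⊕ 7b) ⊕ 65 = fd ⊕ 65 = 98
byte 2: (4d ⊕ ea) ⊕ 61 = a7 ⊕ 61 = c6
byte 3: (d3 ⊕ a7) ⊕ 64 = 74 ⊕ 64 = 10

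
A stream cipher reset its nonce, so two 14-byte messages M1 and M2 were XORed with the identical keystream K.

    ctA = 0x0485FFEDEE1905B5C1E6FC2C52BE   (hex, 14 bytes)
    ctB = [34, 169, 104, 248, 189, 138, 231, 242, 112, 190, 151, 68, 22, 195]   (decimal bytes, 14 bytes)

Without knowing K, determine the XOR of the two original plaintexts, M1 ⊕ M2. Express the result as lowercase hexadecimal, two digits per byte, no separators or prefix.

ctA ⊕ ctB = (M1 ⊕ K) ⊕ (M2 ⊕ K) = M1 ⊕ M2 — the shared key cancels under XOR.
byte 0: 04 ⊕ 22 = 26
byte 1: 85 ⊕ a9 = 2c
byte 2: ff ⊕ 68 = 97
byte 3: ed ⊕ f8 = 15
byte 4: ee ⊕ bd = 53
byte 5: 19 ⊕ 8a = 93
byte 6: 05 ⊕ e7 = e2
byte 7: b5 ⊕ f2 = 47
byte 8: c1 ⊕ 70 = b1
byte 9: e6 ⊕ be = 58
byte 10: fc ⊕ 97 = 6b
byte 11: 2c ⊕ 44 = 68
byte 12: 52 ⊕ 16 = 44
byte 13: be ⊕ c3 = 7d

262c97155393e247b1586b68447d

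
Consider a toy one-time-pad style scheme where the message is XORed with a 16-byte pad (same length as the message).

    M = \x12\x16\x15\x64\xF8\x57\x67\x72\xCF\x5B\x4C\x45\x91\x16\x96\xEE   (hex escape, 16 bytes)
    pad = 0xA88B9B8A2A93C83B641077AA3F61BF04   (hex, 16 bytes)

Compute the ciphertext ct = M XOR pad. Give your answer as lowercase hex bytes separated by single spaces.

ba 9d 8e ee d2 c4 af 49 ab 4b 3b ef ae 77 29 ea

byte 0: 12 xor a8 = ba
byte 1: 16 xor 8b = 9d
byte 2: 15 xor 9b = 8e
byte 3: 64 xor 8a = ee
byte 4: f8 xor 2a = d2
byte 5: 57 xor 93 = c4
byte 6: 67 xor c8 = af
byte 7: 72 xor 3b = 49
byte 8: cf xor 64 = ab
byte 9: 5b xor 10 = 4b
byte 10: 4c xor 77 = 3b
byte 11: 45 xor aa = ef
byte 12: 91 xor 3f = ae
byte 13: 16 xor 61 = 77
byte 14: 96 xor bf = 29
byte 15: ee xor 04 = ea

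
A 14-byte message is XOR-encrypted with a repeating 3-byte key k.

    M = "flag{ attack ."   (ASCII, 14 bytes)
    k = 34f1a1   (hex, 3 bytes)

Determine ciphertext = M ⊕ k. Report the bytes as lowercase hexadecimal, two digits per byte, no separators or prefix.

The 3-byte key repeats, so the effective keystream is 34 f1 a1 34 f1 a1 34 f1 a1 34 f1 a1 34 f1.
byte 0: 01100110 ⊕ 00110100 = 01010010
byte 1: 01101100 ⊕ 11110001 = 10011101
byte 2: 01100001 ⊕ 10100001 = 11000000
byte 3: 01100111 ⊕ 00110100 = 01010011
byte 4: 01111011 ⊕ 11110001 = 10001010
byte 5: 00100000 ⊕ 10100001 = 10000001
byte 6: 01100001 ⊕ 00110100 = 01010101
byte 7: 01110100 ⊕ 11110001 = 10000101
byte 8: 01110100 ⊕ 10100001 = 11010101
byte 9: 01100001 ⊕ 00110100 = 01010101
byte 10: 01100011 ⊕ 11110001 = 10010010
byte 11: 01101011 ⊕ 10100001 = 11001010
byte 12: 00100000 ⊕ 00110100 = 00010100
byte 13: 00101110 ⊕ 11110001 = 11011111

529dc0538a815585d55592ca14df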